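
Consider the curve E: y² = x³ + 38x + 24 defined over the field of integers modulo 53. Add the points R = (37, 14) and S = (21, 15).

(37, 14) + (21, 15). λ = (15 - 14)/(21 - 37) ≡ 1/37 mod 53. 37⁻¹ ≡ 43 (mod 53), so λ ≡ 43.
  x = λ² - 37 - 21 = 1849 - 58 ≡ 42; y = λ·(37 - 42) - 14 ≡ 36. → (42, 36)

(42, 36)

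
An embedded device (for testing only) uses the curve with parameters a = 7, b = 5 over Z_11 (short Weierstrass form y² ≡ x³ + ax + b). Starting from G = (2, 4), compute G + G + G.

Repeated addition: build up to 3G.
2G: tangent at (2, 4): λ = (3·2² + 7)/(2·4) ≡ 8/8. 8⁻¹ ≡ 7 (mod 11) since 8·7 = 56 ≡ 1, so λ ≡ 8·7 ≡ 1.
  x = λ² - 2 - 2 = 1 - 4 ≡ 8; y = λ·(2 - 8) - 4 ≡ 1. → (8, 1)
3G: (8, 1) + (2, 4). λ = (4 - 1)/(2 - 8) ≡ 3/5 mod 11. 5⁻¹ ≡ 9 (mod 11) since 5·9 = 45 ≡ 1, so λ ≡ 5.
  x = λ² - 8 - 2 = 25 - 10 ≡ 4; y = λ·(8 - 4) - 1 ≡ 8. → (4, 8)

(4, 8)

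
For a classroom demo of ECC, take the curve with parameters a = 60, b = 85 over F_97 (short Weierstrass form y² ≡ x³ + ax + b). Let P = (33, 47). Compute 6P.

(70, 5)

Repeated addition: build up to 6P.
2P: tangent at (33, 47): λ = (3·33² + 60)/(2·47) ≡ 29/94. 94⁻¹ ≡ 32 (mod 97), so λ ≡ 29·32 ≡ 55.
  x = λ² - 33 - 33 = 3025 - 66 ≡ 49; y = λ·(33 - 49) - 47 ≡ 43. → (49, 43)
3P: (49, 43) + (33, 47). λ = (47 - 43)/(33 - 49) ≡ 4/81 mod 97. 81⁻¹ ≡ 6 (mod 97), so λ ≡ 24.
  x = λ² - 49 - 33 = 576 - 82 ≡ 9; y = λ·(49 - 9) - 43 ≡ 44. → (9, 44)
4P: (9, 44) + (33, 47). λ = (47 - 44)/(33 - 9) ≡ 3/24 mod 97. 24⁻¹ ≡ 93 (mod 97) since 24·93 = 2232 ≡ 1, so λ ≡ 85.
  x = λ² - 9 - 33 = 7225 - 42 ≡ 5; y = λ·(9 - 5) - 44 ≡ 5. → (5, 5)
5P: (5, 5) + (33, 47). λ = (47 - 5)/(33 - 5) ≡ 42/28 mod 97. 28⁻¹ ≡ 52 (mod 97), so λ ≡ 50.
  x = λ² - 5 - 33 = 2500 - 38 ≡ 37; y = λ·(5 - 37) - 5 ≡ 44. → (37, 44)
6P: (37, 44) + (33, 47). λ = (47 - 44)/(33 - 37) ≡ 3/93 mod 97. 93⁻¹ ≡ 24 (mod 97), so λ ≡ 72.
  x = λ² - 37 - 33 = 5184 - 70 ≡ 70; y = λ·(37 - 70) - 44 ≡ 5. → (70, 5)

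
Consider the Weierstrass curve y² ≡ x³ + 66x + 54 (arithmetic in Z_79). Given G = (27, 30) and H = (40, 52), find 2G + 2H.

(66, 78)

First 2G:
Repeated addition: build up to 2G.
2G: tangent at (27, 30): λ = (3·27² + 66)/(2·30) ≡ 41/60. 60⁻¹ ≡ 54 (mod 79) since 60·54 = 3240 ≡ 1, so λ ≡ 41·54 ≡ 2.
  x = λ² - 27 - 27 = 4 - 54 ≡ 29; y = λ·(27 - 29) - 30 ≡ 45. → (29, 45)
2G = (29, 45).
Next 2H:
Repeated addition: build up to 2H.
2H: tangent at (40, 52): λ = (3·40² + 66)/(2·52) ≡ 47/25. 25⁻¹ ≡ 19 (mod 79), so λ ≡ 47·19 ≡ 24.
  x = λ² - 40 - 40 = 576 - 80 ≡ 22; y = λ·(40 - 22) - 52 ≡ 64. → (22, 64)
2H = (22, 64).
Finally 2G + 2H:
(29, 45) + (22, 64). λ = (64 - 45)/(22 - 29) ≡ 19/72 mod 79. 72⁻¹ ≡ 45 (mod 79), so λ ≡ 65.
  x = λ² - 29 - 22 = 4225 - 51 ≡ 66; y = λ·(29 - 66) - 45 ≡ 78. → (66, 78)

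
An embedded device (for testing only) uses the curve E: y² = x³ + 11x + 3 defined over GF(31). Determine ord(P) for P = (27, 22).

2P: tangent at (27, 22): λ = (3·27² + 11)/(2·22) ≡ 28/13. 13⁻¹ ≡ 12 (mod 31), so λ ≡ 28·12 ≡ 26.
  x = λ² - 27 - 27 = 676 - 54 ≡ 2; y = λ·(27 - 2) - 22 ≡ 8. → (2, 8)
3P: (2, 8) + (27, 22). λ = (22 - 8)/(27 - 2) ≡ 14/25 mod 31. 25⁻¹ ≡ 5 (mod 31), so λ ≡ 8.
  x = λ² - 2 - 27 = 64 - 29 ≡ 4; y = λ·(2 - 4) - 8 ≡ 7. → (4, 7)
4P: (4, 7) + (27, 22). λ = (22 - 7)/(27 - 4) ≡ 15/23 mod 31. 23⁻¹ ≡ 27 (mod 31), so λ ≡ 2.
  x = λ² - 4 - 27 = 4 - 31 ≡ 4; y = λ·(4 - 4) - 7 ≡ 24. → (4, 24)
5P: (4, 24) + (27, 22). λ = (22 - 24)/(27 - 4) ≡ 29/23 mod 31. 23⁻¹ ≡ 27 (mod 31) since 23·27 = 621 ≡ 1, so λ ≡ 8.
  x = λ² - 4 - 27 = 64 - 31 ≡ 2; y = λ·(4 - 2) - 24 ≡ 23. → (2, 23)
6P: (2, 23) + (27, 22). λ = (22 - 23)/(27 - 2) ≡ 30/25 mod 31. 25⁻¹ ≡ 5 (mod 31), so λ ≡ 26.
  x = λ² - 2 - 27 = 676 - 29 ≡ 27; y = λ·(2 - 27) - 23 ≡ 9. → (27, 9)
7P: (27, 9) + (27, 22): same x and y₁ ≡ -y₂, so the sum is O.
7P = O, so the order is 7.

7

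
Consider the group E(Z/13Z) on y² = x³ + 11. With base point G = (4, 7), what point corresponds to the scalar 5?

Double-and-add on 5 = (101)₂. Start with G = (4, 7) for the leading 1-bit.
double: tangent at (4, 7): λ = (3·4² + 0)/(2·7) ≡ 9/1. 1⁻¹ ≡ 1 (mod 13) since 1·1 = 1 ≡ 1, so λ ≡ 9·1 ≡ 9.
  x = λ² - 4 - 4 = 81 - 8 ≡ 8; y = λ·(4 - 8) - 7 ≡ 9. → (8, 9)
double: tangent at (8, 9): λ = (3·8² + 0)/(2·9) ≡ 10/5. 5⁻¹ ≡ 8 (mod 13) since 5·8 = 40 ≡ 1, so λ ≡ 10·8 ≡ 2.
  x = λ² - 8 - 8 = 4 - 16 ≡ 1; y = λ·(8 - 1) - 9 ≡ 5. → (1, 5)
add G: (1, 5) + (4, 7). λ = (7 - 5)/(4 - 1) ≡ 2/3 mod 13. 3⁻¹ ≡ 9 (mod 13), so λ ≡ 5.
  x = λ² - 1 - 4 = 25 - 5 ≡ 7; y = λ·(1 - 7) - 5 ≡ 4. → (7, 4)

(7, 4)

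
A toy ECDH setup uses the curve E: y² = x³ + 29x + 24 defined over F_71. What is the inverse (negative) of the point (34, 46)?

(34, 25)

-(34, 46) = (34, -46 mod 71) = (34, 25).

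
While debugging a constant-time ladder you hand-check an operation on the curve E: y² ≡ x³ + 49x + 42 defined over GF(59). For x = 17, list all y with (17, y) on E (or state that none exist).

none

x³ + 49x + 42 = 5788 ≡ 6 (mod 59).
6 is a non-residue mod 59; no y exists.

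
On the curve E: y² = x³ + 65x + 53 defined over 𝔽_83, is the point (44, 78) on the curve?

y² = 78² ≡ 25; x³ + 65x + 53 = 88097 ≡ 34 (mod 83). 25 ≠ 34.

no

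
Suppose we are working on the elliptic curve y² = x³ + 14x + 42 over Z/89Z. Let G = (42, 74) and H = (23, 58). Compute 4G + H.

(14, 32)

First 4G:
Repeated addition: build up to 4G.
2G: tangent at (42, 74): λ = (3·42² + 14)/(2·74) ≡ 55/59. 59⁻¹ ≡ 86 (mod 89), so λ ≡ 55·86 ≡ 13.
  x = λ² - 42 - 42 = 169 - 84 ≡ 85; y = λ·(42 - 85) - 74 ≡ 79. → (85, 79)
3G: (85, 79) + (42, 74). λ = (74 - 79)/(42 - 85) ≡ 84/46 mod 89. 46⁻¹ ≡ 60 (mod 89), so λ ≡ 56.
  x = λ² - 85 - 42 = 3136 - 127 ≡ 72; y = λ·(85 - 72) - 79 ≡ 26. → (72, 26)
4G: (72, 26) + (42, 74). λ = (74 - 26)/(42 - 72) ≡ 48/59 mod 89. 59⁻¹ ≡ 86 (mod 89), so λ ≡ 34.
  x = λ² - 72 - 42 = 1156 - 114 ≡ 63; y = λ·(72 - 63) - 26 ≡ 13. → (63, 13)
4G = (63, 13).
Finally 4G + H:
(63, 13) + (23, 58). λ = (58 - 13)/(23 - 63) ≡ 45/49 mod 89. 49⁻¹ ≡ 20 (mod 89), so λ ≡ 10.
  x = λ² - 63 - 23 = 100 - 86 ≡ 14; y = λ·(63 - 14) - 13 ≡ 32. → (14, 32)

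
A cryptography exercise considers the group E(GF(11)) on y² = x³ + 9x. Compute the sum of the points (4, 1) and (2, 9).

(10, 1)

(4, 1) + (2, 9). λ = (9 - 1)/(2 - 4) ≡ 8/9 mod 11. 9⁻¹ ≡ 5 (mod 11), so λ ≡ 7.
  x = λ² - 4 - 2 = 49 - 6 ≡ 10; y = λ·(4 - 10) - 1 ≡ 1. → (10, 1)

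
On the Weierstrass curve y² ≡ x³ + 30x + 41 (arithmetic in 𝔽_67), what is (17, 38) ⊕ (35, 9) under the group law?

(17, 38) + (35, 9). λ = (9 - 38)/(35 - 17) ≡ 38/18 mod 67. 18⁻¹ ≡ 41 (mod 67) since 18·41 = 738 ≡ 1, so λ ≡ 17.
  x = λ² - 17 - 35 = 289 - 52 ≡ 36; y = λ·(17 - 36) - 38 ≡ 41. → (36, 41)

(36, 41)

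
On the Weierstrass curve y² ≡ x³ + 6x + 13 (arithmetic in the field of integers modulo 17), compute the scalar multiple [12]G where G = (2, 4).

(0, 9)

Double-and-add on 12 = (1100)₂. Start with G = (2, 4) for the leading 1-bit.
double: tangent at (2, 4): λ = (3·2² + 6)/(2·4) ≡ 1/8. 8⁻¹ ≡ 15 (mod 17), so λ ≡ 1·15 ≡ 15.
  x = λ² - 2 - 2 = 225 - 4 ≡ 0; y = λ·(2 - 0) - 4 ≡ 9. → (0, 9)
add G: (0, 9) + (2, 4). λ = (4 - 9)/(2 - 0) ≡ 12/2 mod 17. 2⁻¹ ≡ 9 (mod 17), so λ ≡ 6.
  x = λ² - 0 - 2 = 36 - 2 ≡ 0; y = λ·(0 - 0) - 9 ≡ 8. → (0, 8)
double: tangent at (0, 8): λ = (3·0² + 6)/(2·8) ≡ 6/16. 16⁻¹ ≡ 16 (mod 17) since 16·16 = 256 ≡ 1, so λ ≡ 6·16 ≡ 11.
  x = λ² - 0 - 0 = 121 - 0 ≡ 2; y = λ·(0 - 2) - 8 ≡ 4. → (2, 4)
double: tangent at (2, 4): λ = (3·2² + 6)/(2·4) ≡ 1/8. 8⁻¹ ≡ 15 (mod 17), so λ ≡ 1·15 ≡ 15.
  x = λ² - 2 - 2 = 225 - 4 ≡ 0; y = λ·(2 - 0) - 4 ≡ 9. → (0, 9)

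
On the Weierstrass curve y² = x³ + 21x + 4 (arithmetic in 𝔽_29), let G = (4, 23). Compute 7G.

Repeated addition: build up to 7G.
2G: tangent at (4, 23): λ = (3·4² + 21)/(2·23) ≡ 11/17. 17⁻¹ ≡ 12 (mod 29) since 17·12 = 204 ≡ 1, so λ ≡ 11·12 ≡ 16.
  x = λ² - 4 - 4 = 256 - 8 ≡ 16; y = λ·(4 - 16) - 23 ≡ 17. → (16, 17)
3G: (16, 17) + (4, 23). λ = (23 - 17)/(4 - 16) ≡ 6/17 mod 29. 17⁻¹ ≡ 12 (mod 29), so λ ≡ 14.
  x = λ² - 16 - 4 = 196 - 20 ≡ 2; y = λ·(16 - 2) - 17 ≡ 5. → (2, 5)
4G: (2, 5) + (4, 23). λ = (23 - 5)/(4 - 2) ≡ 18/2 mod 29. 2⁻¹ ≡ 15 (mod 29), so λ ≡ 9.
  x = λ² - 2 - 4 = 81 - 6 ≡ 17; y = λ·(2 - 17) - 5 ≡ 5. → (17, 5)
5G: (17, 5) + (4, 23). λ = (23 - 5)/(4 - 17) ≡ 18/16 mod 29. 16⁻¹ ≡ 20 (mod 29) since 16·20 = 320 ≡ 1, so λ ≡ 12.
  x = λ² - 17 - 4 = 144 - 21 ≡ 7; y = λ·(17 - 7) - 5 ≡ 28. → (7, 28)
6G: (7, 28) + (4, 23). λ = (23 - 28)/(4 - 7) ≡ 24/26 mod 29. 26⁻¹ ≡ 19 (mod 29) since 26·19 = 494 ≡ 1, so λ ≡ 21.
  x = λ² - 7 - 4 = 441 - 11 ≡ 24; y = λ·(7 - 24) - 28 ≡ 21. → (24, 21)
7G: (24, 21) + (4, 23). λ = (23 - 21)/(4 - 24) ≡ 2/9 mod 29. 9⁻¹ ≡ 13 (mod 29), so λ ≡ 26.
  x = λ² - 24 - 4 = 676 - 28 ≡ 10; y = λ·(24 - 10) - 21 ≡ 24. → (10, 24)

(10, 24)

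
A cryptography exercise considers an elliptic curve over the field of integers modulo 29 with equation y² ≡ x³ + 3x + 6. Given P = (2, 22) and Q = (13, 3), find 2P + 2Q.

(3, 10)

First 2P:
Repeated addition: build up to 2P.
2P: tangent at (2, 22): λ = (3·2² + 3)/(2·22) ≡ 15/15. 15⁻¹ ≡ 2 (mod 29), so λ ≡ 15·2 ≡ 1.
  x = λ² - 2 - 2 = 1 - 4 ≡ 26; y = λ·(2 - 26) - 22 ≡ 12. → (26, 12)
2P = (26, 12).
Next 2Q:
Repeated addition: build up to 2Q.
2Q: tangent at (13, 3): λ = (3·13² + 3)/(2·3) ≡ 17/6. 6⁻¹ ≡ 5 (mod 29) since 6·5 = 30 ≡ 1, so λ ≡ 17·5 ≡ 27.
  x = λ² - 13 - 13 = 729 - 26 ≡ 7; y = λ·(13 - 7) - 3 ≡ 14. → (7, 14)
2Q = (7, 14).
Finally 2P + 2Q:
(26, 12) + (7, 14). λ = (14 - 12)/(7 - 26) ≡ 2/10 mod 29. 10⁻¹ ≡ 3 (mod 29) since 10·3 = 30 ≡ 1, so λ ≡ 6.
  x = λ² - 26 - 7 = 36 - 33 ≡ 3; y = λ·(26 - 3) - 12 ≡ 10. → (3, 10)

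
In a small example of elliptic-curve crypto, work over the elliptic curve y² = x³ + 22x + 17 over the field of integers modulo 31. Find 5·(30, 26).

(16, 30)

Write Q = (30, 26).
Double-and-add on 5 = (101)₂. Start with Q = (30, 26) for the leading 1-bit.
double: tangent at (30, 26): λ = (3·30² + 22)/(2·26) ≡ 25/21. 21⁻¹ ≡ 3 (mod 31), so λ ≡ 25·3 ≡ 13.
  x = λ² - 30 - 30 = 169 - 60 ≡ 16; y = λ·(30 - 16) - 26 ≡ 1. → (16, 1)
double: tangent at (16, 1): λ = (3·16² + 22)/(2·1) ≡ 15/2. 2⁻¹ ≡ 16 (mod 31) since 2·16 = 32 ≡ 1, so λ ≡ 15·16 ≡ 23.
  x = λ² - 16 - 16 = 529 - 32 ≡ 1; y = λ·(16 - 1) - 1 ≡ 3. → (1, 3)
add Q: (1, 3) + (30, 26). λ = (26 - 3)/(30 - 1) ≡ 23/29 mod 31. 29⁻¹ ≡ 15 (mod 31) since 29·15 = 435 ≡ 1, so λ ≡ 4.
  x = λ² - 1 - 30 = 16 - 31 ≡ 16; y = λ·(1 - 16) - 3 ≡ 30. → (16, 30)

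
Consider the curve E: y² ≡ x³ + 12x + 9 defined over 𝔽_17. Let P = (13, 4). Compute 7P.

Double-and-add on 7 = (111)₂. Start with P = (13, 4) for the leading 1-bit.
double: tangent at (13, 4): λ = (3·13² + 12)/(2·4) ≡ 9/8. 8⁻¹ ≡ 15 (mod 17), so λ ≡ 9·15 ≡ 16.
  x = λ² - 13 - 13 = 256 - 26 ≡ 9; y = λ·(13 - 9) - 4 ≡ 9. → (9, 9)
add P: (9, 9) + (13, 4). λ = (4 - 9)/(13 - 9) ≡ 12/4 mod 17. 4⁻¹ ≡ 13 (mod 17), so λ ≡ 3.
  x = λ² - 9 - 13 = 9 - 22 ≡ 4; y = λ·(9 - 4) - 9 ≡ 6. → (4, 6)
double: tangent at (4, 6): λ = (3·4² + 12)/(2·6) ≡ 9/12. 12⁻¹ ≡ 10 (mod 17), so λ ≡ 9·10 ≡ 5.
  x = λ² - 4 - 4 = 25 - 8 ≡ 0; y = λ·(4 - 0) - 6 ≡ 14. → (0, 14)
add P: (0, 14) + (13, 4). λ = (4 - 14)/(13 - 0) ≡ 7/13 mod 17. 13⁻¹ ≡ 4 (mod 17), so λ ≡ 11.
  x = λ² - 0 - 13 = 121 - 13 ≡ 6; y = λ·(0 - 6) - 14 ≡ 5. → (6, 5)

(6, 5)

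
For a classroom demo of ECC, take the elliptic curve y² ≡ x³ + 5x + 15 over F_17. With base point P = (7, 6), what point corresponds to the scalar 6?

(16, 3)

Repeated addition: build up to 6P.
2P: tangent at (7, 6): λ = (3·7² + 5)/(2·6) ≡ 16/12. 12⁻¹ ≡ 10 (mod 17), so λ ≡ 16·10 ≡ 7.
  x = λ² - 7 - 7 = 49 - 14 ≡ 1; y = λ·(7 - 1) - 6 ≡ 2. → (1, 2)
3P: (1, 2) + (7, 6). λ = (6 - 2)/(7 - 1) ≡ 4/6 mod 17. 6⁻¹ ≡ 3 (mod 17), so λ ≡ 12.
  x = λ² - 1 - 7 = 144 - 8 ≡ 0; y = λ·(1 - 0) - 2 ≡ 10. → (0, 10)
4P: (0, 10) + (7, 6). λ = (6 - 10)/(7 - 0) ≡ 13/7 mod 17. 7⁻¹ ≡ 5 (mod 17) since 7·5 = 35 ≡ 1, so λ ≡ 14.
  x = λ² - 0 - 7 = 196 - 7 ≡ 2; y = λ·(0 - 2) - 10 ≡ 13. → (2, 13)
5P: (2, 13) + (7, 6). λ = (6 - 13)/(7 - 2) ≡ 10/5 mod 17. 5⁻¹ ≡ 7 (mod 17), so λ ≡ 2.
  x = λ² - 2 - 7 = 4 - 9 ≡ 12; y = λ·(2 - 12) - 13 ≡ 1. → (12, 1)
6P: (12, 1) + (7, 6). λ = (6 - 1)/(7 - 12) ≡ 5/12 mod 17. 12⁻¹ ≡ 10 (mod 17) since 12·10 = 120 ≡ 1, so λ ≡ 16.
  x = λ² - 12 - 7 = 256 - 19 ≡ 16; y = λ·(12 - 16) - 1 ≡ 3. → (16, 3)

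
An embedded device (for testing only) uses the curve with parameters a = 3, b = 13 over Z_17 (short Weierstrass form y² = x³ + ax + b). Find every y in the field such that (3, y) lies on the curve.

7, 10

x³ + 3x + 13 = 49 ≡ 15 (mod 17).
Square roots of 15 mod 17: 7 and 10 (since 7² = 49 ≡ 15).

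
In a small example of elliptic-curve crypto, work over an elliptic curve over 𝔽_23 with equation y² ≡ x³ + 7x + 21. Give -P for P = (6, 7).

(6, 16)

-(6, 7) = (6, -7 mod 23) = (6, 16).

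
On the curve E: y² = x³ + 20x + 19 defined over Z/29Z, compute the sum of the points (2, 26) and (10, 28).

(2, 26) + (10, 28). λ = (28 - 26)/(10 - 2) ≡ 2/8 mod 29. 8⁻¹ ≡ 11 (mod 29), so λ ≡ 22.
  x = λ² - 2 - 10 = 484 - 12 ≡ 8; y = λ·(2 - 8) - 26 ≡ 16. → (8, 16)

(8, 16)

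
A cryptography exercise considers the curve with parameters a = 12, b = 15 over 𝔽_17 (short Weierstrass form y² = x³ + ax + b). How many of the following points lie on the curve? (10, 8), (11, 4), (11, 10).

2

(10, 8): 8² ≡ 13, rhs ≡ 13 → on.
(11, 4): 4² ≡ 16, rhs ≡ 16 → on.
(11, 10): 10² ≡ 15, rhs ≡ 16 → off.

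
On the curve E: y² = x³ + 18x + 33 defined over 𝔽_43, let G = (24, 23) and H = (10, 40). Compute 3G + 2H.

First 3G:
Repeated addition: build up to 3G.
2G: tangent at (24, 23): λ = (3·24² + 18)/(2·23) ≡ 26/3. 3⁻¹ ≡ 29 (mod 43) since 3·29 = 87 ≡ 1, so λ ≡ 26·29 ≡ 23.
  x = λ² - 24 - 24 = 529 - 48 ≡ 8; y = λ·(24 - 8) - 23 ≡ 1. → (8, 1)
3G: (8, 1) + (24, 23). λ = (23 - 1)/(24 - 8) ≡ 22/16 mod 43. 16⁻¹ ≡ 35 (mod 43) since 16·35 = 560 ≡ 1, so λ ≡ 39.
  x = λ² - 8 - 24 = 1521 - 32 ≡ 27; y = λ·(8 - 27) - 1 ≡ 32. → (27, 32)
3G = (27, 32).
Next 2H:
Repeated addition: build up to 2H.
2H: tangent at (10, 40): λ = (3·10² + 18)/(2·40) ≡ 17/37. 37⁻¹ ≡ 7 (mod 43) since 37·7 = 259 ≡ 1, so λ ≡ 17·7 ≡ 33.
  x = λ² - 10 - 10 = 1089 - 20 ≡ 37; y = λ·(10 - 37) - 40 ≡ 15. → (37, 15)
2H = (37, 15).
Finally 3G + 2H:
(27, 32) + (37, 15). λ = (15 - 32)/(37 - 27) ≡ 26/10 mod 43. 10⁻¹ ≡ 13 (mod 43), so λ ≡ 37.
  x = λ² - 27 - 37 = 1369 - 64 ≡ 15; y = λ·(27 - 15) - 32 ≡ 25. → (15, 25)

(15, 25)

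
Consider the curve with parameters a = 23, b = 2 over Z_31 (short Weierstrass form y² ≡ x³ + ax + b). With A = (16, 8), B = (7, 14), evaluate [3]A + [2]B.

First 3A:
Repeated addition: build up to 3A.
2A: tangent at (16, 8): λ = (3·16² + 23)/(2·8) ≡ 16/16. 16⁻¹ ≡ 2 (mod 31), so λ ≡ 16·2 ≡ 1.
  x = λ² - 16 - 16 = 1 - 32 ≡ 0; y = λ·(16 - 0) - 8 ≡ 8. → (0, 8)
3A: (0, 8) + (16, 8). λ = (8 - 8)/(16 - 0) ≡ 0/16 mod 31. 16⁻¹ ≡ 2 (mod 31), so λ ≡ 0.
  x = λ² - 0 - 16 = 0 - 16 ≡ 15; y = λ·(0 - 15) - 8 ≡ 23. → (15, 23)
3A = (15, 23).
Next 2B:
Repeated addition: build up to 2B.
2B: tangent at (7, 14): λ = (3·7² + 23)/(2·14) ≡ 15/28. 28⁻¹ ≡ 10 (mod 31) since 28·10 = 280 ≡ 1, so λ ≡ 15·10 ≡ 26.
  x = λ² - 7 - 7 = 676 - 14 ≡ 11; y = λ·(7 - 11) - 14 ≡ 6. → (11, 6)
2B = (11, 6).
Finally 3A + 2B:
(15, 23) + (11, 6). λ = (6 - 23)/(11 - 15) ≡ 14/27 mod 31. 27⁻¹ ≡ 23 (mod 31), so λ ≡ 12.
  x = λ² - 15 - 11 = 144 - 26 ≡ 25; y = λ·(15 - 25) - 23 ≡ 12. → (25, 12)

(25, 12)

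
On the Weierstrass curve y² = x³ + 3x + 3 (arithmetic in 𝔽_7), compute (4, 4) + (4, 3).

O

The two points share x = 4 and their y-coordinates satisfy 4 + 3 ≡ 0 (mod 7), so they are inverses. Their sum is 𝒪.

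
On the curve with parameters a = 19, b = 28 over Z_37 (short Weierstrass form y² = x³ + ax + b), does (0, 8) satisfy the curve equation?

no

y² = 8² ≡ 27; x³ + 19x + 28 = 28 ≡ 28 (mod 37). 27 ≠ 28.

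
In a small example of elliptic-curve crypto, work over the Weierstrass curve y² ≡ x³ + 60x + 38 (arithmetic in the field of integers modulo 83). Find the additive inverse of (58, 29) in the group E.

(58, 54)

-(58, 29) = (58, -29 mod 83) = (58, 54).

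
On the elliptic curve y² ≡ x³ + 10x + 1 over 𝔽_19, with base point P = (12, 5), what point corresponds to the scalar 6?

Double-and-add on 6 = (110)₂. Start with P = (12, 5) for the leading 1-bit.
double: tangent at (12, 5): λ = (3·12² + 10)/(2·5) ≡ 5/10. 10⁻¹ ≡ 2 (mod 19) since 10·2 = 20 ≡ 1, so λ ≡ 5·2 ≡ 10.
  x = λ² - 12 - 12 = 100 - 24 ≡ 0; y = λ·(12 - 0) - 5 ≡ 1. → (0, 1)
add P: (0, 1) + (12, 5). λ = (5 - 1)/(12 - 0) ≡ 4/12 mod 19. 12⁻¹ ≡ 8 (mod 19) since 12·8 = 96 ≡ 1, so λ ≡ 13.
  x = λ² - 0 - 12 = 169 - 12 ≡ 5; y = λ·(0 - 5) - 1 ≡ 10. → (5, 10)
double: tangent at (5, 10): λ = (3·5² + 10)/(2·10) ≡ 9/1. 1⁻¹ ≡ 1 (mod 19), so λ ≡ 9·1 ≡ 9.
  x = λ² - 5 - 5 = 81 - 10 ≡ 14; y = λ·(5 - 14) - 10 ≡ 4. → (14, 4)

(14, 4)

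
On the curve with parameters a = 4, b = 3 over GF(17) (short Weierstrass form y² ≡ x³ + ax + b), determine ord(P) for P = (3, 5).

5

2P: tangent at (3, 5): λ = (3·3² + 4)/(2·5) ≡ 14/10. 10⁻¹ ≡ 12 (mod 17), so λ ≡ 14·12 ≡ 15.
  x = λ² - 3 - 3 = 225 - 6 ≡ 15; y = λ·(3 - 15) - 5 ≡ 2. → (15, 2)
3P: (15, 2) + (3, 5). λ = (5 - 2)/(3 - 15) ≡ 3/5 mod 17. 5⁻¹ ≡ 7 (mod 17) since 5·7 = 35 ≡ 1, so λ ≡ 4.
  x = λ² - 15 - 3 = 16 - 18 ≡ 15; y = λ·(15 - 15) - 2 ≡ 15. → (15, 15)
4P: (15, 15) + (3, 5). λ = (5 - 15)/(3 - 15) ≡ 7/5 mod 17. 5⁻¹ ≡ 7 (mod 17) since 5·7 = 35 ≡ 1, so λ ≡ 15.
  x = λ² - 15 - 3 = 225 - 18 ≡ 3; y = λ·(15 - 3) - 15 ≡ 12. → (3, 12)
5P: (3, 12) + (3, 5): same x and y₁ ≡ -y₂, so the sum is the point at infinity.
5P = the point at infinity, so the order is 5.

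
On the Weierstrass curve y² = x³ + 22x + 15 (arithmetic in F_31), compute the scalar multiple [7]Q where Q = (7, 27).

(27, 24)

Double-and-add on 7 = (111)₂. Start with Q = (7, 27) for the leading 1-bit.
double: tangent at (7, 27): λ = (3·7² + 22)/(2·27) ≡ 14/23. 23⁻¹ ≡ 27 (mod 31), so λ ≡ 14·27 ≡ 6.
  x = λ² - 7 - 7 = 36 - 14 ≡ 22; y = λ·(7 - 22) - 27 ≡ 7. → (22, 7)
add Q: (22, 7) + (7, 27). λ = (27 - 7)/(7 - 22) ≡ 20/16 mod 31. 16⁻¹ ≡ 2 (mod 31), so λ ≡ 9.
  x = λ² - 22 - 7 = 81 - 29 ≡ 21; y = λ·(22 - 21) - 7 ≡ 2. → (21, 2)
double: tangent at (21, 2): λ = (3·21² + 22)/(2·2) ≡ 12/4. 4⁻¹ ≡ 8 (mod 31), so λ ≡ 12·8 ≡ 3.
  x = λ² - 21 - 21 = 9 - 42 ≡ 29; y = λ·(21 - 29) - 2 ≡ 5. → (29, 5)
add Q: (29, 5) + (7, 27). λ = (27 - 5)/(7 - 29) ≡ 22/9 mod 31. 9⁻¹ ≡ 7 (mod 31) since 9·7 = 63 ≡ 1, so λ ≡ 30.
  x = λ² - 29 - 7 = 900 - 36 ≡ 27; y = λ·(29 - 27) - 5 ≡ 24. → (27, 24)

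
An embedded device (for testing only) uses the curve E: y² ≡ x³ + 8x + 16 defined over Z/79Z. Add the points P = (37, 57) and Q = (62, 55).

(2, 35)

(37, 57) + (62, 55). λ = (55 - 57)/(62 - 37) ≡ 77/25 mod 79. 25⁻¹ ≡ 19 (mod 79) since 25·19 = 475 ≡ 1, so λ ≡ 41.
  x = λ² - 37 - 62 = 1681 - 99 ≡ 2; y = λ·(37 - 2) - 57 ≡ 35. → (2, 35)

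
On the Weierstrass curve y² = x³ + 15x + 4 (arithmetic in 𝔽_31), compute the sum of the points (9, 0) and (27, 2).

(13, 3)

(9, 0) + (27, 2). λ = (2 - 0)/(27 - 9) ≡ 2/18 mod 31. 18⁻¹ ≡ 19 (mod 31), so λ ≡ 7.
  x = λ² - 9 - 27 = 49 - 36 ≡ 13; y = λ·(9 - 13) - 0 ≡ 3. → (13, 3)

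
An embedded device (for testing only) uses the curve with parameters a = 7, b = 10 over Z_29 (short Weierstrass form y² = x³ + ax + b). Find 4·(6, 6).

(25, 18)

Write Q = (6, 6).
Double-and-add on 4 = (100)₂. Start with Q = (6, 6) for the leading 1-bit.
double: tangent at (6, 6): λ = (3·6² + 7)/(2·6) ≡ 28/12. 12⁻¹ ≡ 17 (mod 29) since 12·17 = 204 ≡ 1, so λ ≡ 28·17 ≡ 12.
  x = λ² - 6 - 6 = 144 - 12 ≡ 16; y = λ·(6 - 16) - 6 ≡ 19. → (16, 19)
double: tangent at (16, 19): λ = (3·16² + 7)/(2·19) ≡ 21/9. 9⁻¹ ≡ 13 (mod 29) since 9·13 = 117 ≡ 1, so λ ≡ 21·13 ≡ 12.
  x = λ² - 16 - 16 = 144 - 32 ≡ 25; y = λ·(16 - 25) - 19 ≡ 18. → (25, 18)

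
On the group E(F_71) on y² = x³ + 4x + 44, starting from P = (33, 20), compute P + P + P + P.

Double-and-add on 4 = (100)₂. Start with P = (33, 20) for the leading 1-bit.
double: tangent at (33, 20): λ = (3·33² + 4)/(2·20) ≡ 5/40. 40⁻¹ ≡ 16 (mod 71), so λ ≡ 5·16 ≡ 9.
  x = λ² - 33 - 33 = 81 - 66 ≡ 15; y = λ·(33 - 15) - 20 ≡ 0. → (15, 0)
double: (15, 0) + (15, 0): same x and y₁ ≡ -y₂, so the sum is O.

O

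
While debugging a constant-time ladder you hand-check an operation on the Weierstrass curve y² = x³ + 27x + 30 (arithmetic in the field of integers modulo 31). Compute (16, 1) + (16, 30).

The two points share x = 16 and their y-coordinates satisfy 1 + 30 ≡ 0 (mod 31), so they are inverses. Their sum is ∞.

O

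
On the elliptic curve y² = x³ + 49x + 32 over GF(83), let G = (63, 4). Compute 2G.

(61, 80)

tangent at (63, 4): λ = (3·63² + 49)/(2·4) ≡ 4/8. 8⁻¹ ≡ 52 (mod 83), so λ ≡ 4·52 ≡ 42.
  x = λ² - 63 - 63 = 1764 - 126 ≡ 61; y = λ·(63 - 61) - 4 ≡ 80. → (61, 80)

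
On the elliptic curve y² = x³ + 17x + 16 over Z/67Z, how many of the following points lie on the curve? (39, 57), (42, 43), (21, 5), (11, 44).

2

(39, 57): 57² ≡ 33, rhs ≡ 33 → on.
(42, 43): 43² ≡ 40, rhs ≡ 46 → off.
(21, 5): 5² ≡ 25, rhs ≡ 53 → off.
(11, 44): 44² ≡ 60, rhs ≡ 60 → on.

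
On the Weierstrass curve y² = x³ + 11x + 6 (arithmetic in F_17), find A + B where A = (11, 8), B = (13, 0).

(9, 1)

(11, 8) + (13, 0). λ = (0 - 8)/(13 - 11) ≡ 9/2 mod 17. 2⁻¹ ≡ 9 (mod 17), so λ ≡ 13.
  x = λ² - 11 - 13 = 169 - 24 ≡ 9; y = λ·(11 - 9) - 8 ≡ 1. → (9, 1)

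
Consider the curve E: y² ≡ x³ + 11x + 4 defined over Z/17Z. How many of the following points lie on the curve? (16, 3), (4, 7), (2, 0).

2

(16, 3): 3² ≡ 9, rhs ≡ 9 → on.
(4, 7): 7² ≡ 15, rhs ≡ 10 → off.
(2, 0): 0² ≡ 0, rhs ≡ 0 → on.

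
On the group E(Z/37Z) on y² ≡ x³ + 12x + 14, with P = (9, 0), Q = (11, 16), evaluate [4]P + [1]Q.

(11, 16)

First 4P:
Double-and-add on 4 = (100)₂. Start with P = (9, 0) for the leading 1-bit.
double: (9, 0) + (9, 0): same x and y₁ ≡ -y₂, so the sum is the point at infinity.
double: the point at infinity + the point at infinity = the point at infinity (identity).
4P = the point at infinity.
Finally 4P + Q:
the point at infinity + (11, 16) = (11, 16) (identity).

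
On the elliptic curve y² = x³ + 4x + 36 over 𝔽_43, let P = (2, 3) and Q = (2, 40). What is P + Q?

The two points share x = 2 and their y-coordinates satisfy 3 + 40 ≡ 0 (mod 43), so they are inverses. Their sum is O.

O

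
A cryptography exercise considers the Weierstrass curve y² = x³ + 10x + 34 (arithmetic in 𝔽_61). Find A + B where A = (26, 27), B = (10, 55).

(9, 50)

(26, 27) + (10, 55). λ = (55 - 27)/(10 - 26) ≡ 28/45 mod 61. 45⁻¹ ≡ 19 (mod 61), so λ ≡ 44.
  x = λ² - 26 - 10 = 1936 - 36 ≡ 9; y = λ·(26 - 9) - 27 ≡ 50. → (9, 50)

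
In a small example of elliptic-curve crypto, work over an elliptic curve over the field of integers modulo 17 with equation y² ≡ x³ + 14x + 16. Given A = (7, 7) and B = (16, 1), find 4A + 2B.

O

First 4A:
Double-and-add on 4 = (100)₂. Start with A = (7, 7) for the leading 1-bit.
double: tangent at (7, 7): λ = (3·7² + 14)/(2·7) ≡ 8/14. 14⁻¹ ≡ 11 (mod 17), so λ ≡ 8·11 ≡ 3.
  x = λ² - 7 - 7 = 9 - 14 ≡ 12; y = λ·(7 - 12) - 7 ≡ 12. → (12, 12)
double: tangent at (12, 12): λ = (3·12² + 14)/(2·12) ≡ 4/7. 7⁻¹ ≡ 5 (mod 17), so λ ≡ 4·5 ≡ 3.
  x = λ² - 12 - 12 = 9 - 24 ≡ 2; y = λ·(12 - 2) - 12 ≡ 1. → (2, 1)
4A = (2, 1).
Next 2B:
Repeated addition: build up to 2B.
2B: tangent at (16, 1): λ = (3·16² + 14)/(2·1) ≡ 0/2. 2⁻¹ ≡ 9 (mod 17), so λ ≡ 0·9 ≡ 0.
  x = λ² - 16 - 16 = 0 - 32 ≡ 2; y = λ·(16 - 2) - 1 ≡ 16. → (2, 16)
2B = (2, 16).
Finally 4A + 2B:
(2, 1) + (2, 16): same x and y₁ ≡ -y₂, so the sum is O.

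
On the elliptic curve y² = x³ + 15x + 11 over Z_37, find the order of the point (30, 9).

10

2P: tangent at (30, 9): λ = (3·30² + 15)/(2·9) ≡ 14/18. 18⁻¹ ≡ 35 (mod 37), so λ ≡ 14·35 ≡ 9.
  x = λ² - 30 - 30 = 81 - 60 ≡ 21; y = λ·(30 - 21) - 9 ≡ 35. → (21, 35)
3P: (21, 35) + (30, 9). λ = (9 - 35)/(30 - 21) ≡ 11/9 mod 37. 9⁻¹ ≡ 33 (mod 37) since 9·33 = 297 ≡ 1, so λ ≡ 30.
  x = λ² - 21 - 30 = 900 - 51 ≡ 35; y = λ·(21 - 35) - 35 ≡ 26. → (35, 26)
4P: (35, 26) + (30, 9). λ = (9 - 26)/(30 - 35) ≡ 20/32 mod 37. 32⁻¹ ≡ 22 (mod 37), so λ ≡ 33.
  x = λ² - 35 - 30 = 1089 - 65 ≡ 25; y = λ·(35 - 25) - 26 ≡ 8. → (25, 8)
5P: (25, 8) + (30, 9). λ = (9 - 8)/(30 - 25) ≡ 1/5 mod 37. 5⁻¹ ≡ 15 (mod 37), so λ ≡ 15.
  x = λ² - 25 - 30 = 225 - 55 ≡ 22; y = λ·(25 - 22) - 8 ≡ 0. → (22, 0)
6P: (22, 0) + (30, 9). λ = (9 - 0)/(30 - 22) ≡ 9/8 mod 37. 8⁻¹ ≡ 14 (mod 37) since 8·14 = 112 ≡ 1, so λ ≡ 15.
  x = λ² - 22 - 30 = 225 - 52 ≡ 25; y = λ·(22 - 25) - 0 ≡ 29. → (25, 29)
7P: (25, 29) + (30, 9). λ = (9 - 29)/(30 - 25) ≡ 17/5 mod 37. 5⁻¹ ≡ 15 (mod 37), so λ ≡ 33.
  x = λ² - 25 - 30 = 1089 - 55 ≡ 35; y = λ·(25 - 35) - 29 ≡ 11. → (35, 11)
8P: (35, 11) + (30, 9). λ = (9 - 11)/(30 - 35) ≡ 35/32 mod 37. 32⁻¹ ≡ 22 (mod 37), so λ ≡ 30.
  x = λ² - 35 - 30 = 900 - 65 ≡ 21; y = λ·(35 - 21) - 11 ≡ 2. → (21, 2)
9P: (21, 2) + (30, 9). λ = (9 - 2)/(30 - 21) ≡ 7/9 mod 37. 9⁻¹ ≡ 33 (mod 37), so λ ≡ 9.
  x = λ² - 21 - 30 = 81 - 51 ≡ 30; y = λ·(21 - 30) - 2 ≡ 28. → (30, 28)
10P: (30, 28) + (30, 9): same x and y₁ ≡ -y₂, so the sum is O.
10P = O, so the order is 10.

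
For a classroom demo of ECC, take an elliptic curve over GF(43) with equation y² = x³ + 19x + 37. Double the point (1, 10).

tangent at (1, 10): λ = (3·1² + 19)/(2·10) ≡ 22/20. 20⁻¹ ≡ 28 (mod 43) since 20·28 = 560 ≡ 1, so λ ≡ 22·28 ≡ 14.
  x = λ² - 1 - 1 = 196 - 2 ≡ 22; y = λ·(1 - 22) - 10 ≡ 40. → (22, 40)

(22, 40)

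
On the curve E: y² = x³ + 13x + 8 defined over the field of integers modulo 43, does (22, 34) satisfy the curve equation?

no

y² = 34² ≡ 38; x³ + 13x + 8 = 10942 ≡ 20 (mod 43). 38 ≠ 20.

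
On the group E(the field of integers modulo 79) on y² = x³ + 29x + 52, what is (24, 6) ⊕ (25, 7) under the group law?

(31, 66)

(24, 6) + (25, 7). λ = (7 - 6)/(25 - 24) ≡ 1/1 mod 79. 1⁻¹ ≡ 1 (mod 79) since 1·1 = 1 ≡ 1, so λ ≡ 1.
  x = λ² - 24 - 25 = 1 - 49 ≡ 31; y = λ·(24 - 31) - 6 ≡ 66. → (31, 66)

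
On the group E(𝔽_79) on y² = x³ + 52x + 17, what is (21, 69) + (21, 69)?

(68, 22)

tangent at (21, 69): λ = (3·21² + 52)/(2·69) ≡ 32/59. 59⁻¹ ≡ 75 (mod 79), so λ ≡ 32·75 ≡ 30.
  x = λ² - 21 - 21 = 900 - 42 ≡ 68; y = λ·(21 - 68) - 69 ≡ 22. → (68, 22)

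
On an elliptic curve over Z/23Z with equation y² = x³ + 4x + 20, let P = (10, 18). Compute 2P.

(9, 16)

tangent at (10, 18): λ = (3·10² + 4)/(2·18) ≡ 5/13. 13⁻¹ ≡ 16 (mod 23), so λ ≡ 5·16 ≡ 11.
  x = λ² - 10 - 10 = 121 - 20 ≡ 9; y = λ·(10 - 9) - 18 ≡ 16. → (9, 16)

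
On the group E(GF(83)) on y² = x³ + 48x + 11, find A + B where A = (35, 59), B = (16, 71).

(57, 51)

(35, 59) + (16, 71). λ = (71 - 59)/(16 - 35) ≡ 12/64 mod 83. 64⁻¹ ≡ 48 (mod 83), so λ ≡ 78.
  x = λ² - 35 - 16 = 6084 - 51 ≡ 57; y = λ·(35 - 57) - 59 ≡ 51. → (57, 51)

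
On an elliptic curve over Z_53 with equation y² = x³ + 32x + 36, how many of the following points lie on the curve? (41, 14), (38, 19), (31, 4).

(41, 14): 14² ≡ 37, rhs ≡ 44 → off.
(38, 19): 19² ≡ 43, rhs ≡ 50 → off.
(31, 4): 4² ≡ 16, rhs ≡ 26 → off.

0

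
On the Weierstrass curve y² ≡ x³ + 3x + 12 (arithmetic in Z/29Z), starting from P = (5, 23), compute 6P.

Double-and-add on 6 = (110)₂. Start with P = (5, 23) for the leading 1-bit.
double: tangent at (5, 23): λ = (3·5² + 3)/(2·23) ≡ 20/17. 17⁻¹ ≡ 12 (mod 29), so λ ≡ 20·12 ≡ 8.
  x = λ² - 5 - 5 = 64 - 10 ≡ 25; y = λ·(5 - 25) - 23 ≡ 20. → (25, 20)
add P: (25, 20) + (5, 23). λ = (23 - 20)/(5 - 25) ≡ 3/9 mod 29. 9⁻¹ ≡ 13 (mod 29) since 9·13 = 117 ≡ 1, so λ ≡ 10.
  x = λ² - 25 - 5 = 100 - 30 ≡ 12; y = λ·(25 - 12) - 20 ≡ 23. → (12, 23)
double: tangent at (12, 23): λ = (3·12² + 3)/(2·23) ≡ 0/17. 17⁻¹ ≡ 12 (mod 29) since 17·12 = 204 ≡ 1, so λ ≡ 0·12 ≡ 0.
  x = λ² - 12 - 12 = 0 - 24 ≡ 5; y = λ·(12 - 5) - 23 ≡ 6. → (5, 6)

(5, 6)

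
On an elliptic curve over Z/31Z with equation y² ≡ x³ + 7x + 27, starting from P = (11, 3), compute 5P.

(22, 17)

Double-and-add on 5 = (101)₂. Start with P = (11, 3) for the leading 1-bit.
double: tangent at (11, 3): λ = (3·11² + 7)/(2·3) ≡ 29/6. 6⁻¹ ≡ 26 (mod 31) since 6·26 = 156 ≡ 1, so λ ≡ 29·26 ≡ 10.
  x = λ² - 11 - 11 = 100 - 22 ≡ 16; y = λ·(11 - 16) - 3 ≡ 9. → (16, 9)
double: tangent at (16, 9): λ = (3·16² + 7)/(2·9) ≡ 0/18. 18⁻¹ ≡ 19 (mod 31), so λ ≡ 0·19 ≡ 0.
  x = λ² - 16 - 16 = 0 - 32 ≡ 30; y = λ·(16 - 30) - 9 ≡ 22. → (30, 22)
add P: (30, 22) + (11, 3). λ = (3 - 22)/(11 - 30) ≡ 12/12 mod 31. 12⁻¹ ≡ 13 (mod 31) since 12·13 = 156 ≡ 1, so λ ≡ 1.
  x = λ² - 30 - 11 = 1 - 41 ≡ 22; y = λ·(30 - 22) - 22 ≡ 17. → (22, 17)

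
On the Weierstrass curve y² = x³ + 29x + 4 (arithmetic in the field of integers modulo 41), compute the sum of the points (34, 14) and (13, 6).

(4, 15)

(34, 14) + (13, 6). λ = (6 - 14)/(13 - 34) ≡ 33/20 mod 41. 20⁻¹ ≡ 39 (mod 41) since 20·39 = 780 ≡ 1, so λ ≡ 16.
  x = λ² - 34 - 13 = 256 - 47 ≡ 4; y = λ·(34 - 4) - 14 ≡ 15. → (4, 15)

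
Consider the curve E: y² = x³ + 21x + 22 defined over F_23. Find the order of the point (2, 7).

7

2P: tangent at (2, 7): λ = (3·2² + 21)/(2·7) ≡ 10/14. 14⁻¹ ≡ 5 (mod 23) since 14·5 = 70 ≡ 1, so λ ≡ 10·5 ≡ 4.
  x = λ² - 2 - 2 = 16 - 4 ≡ 12; y = λ·(2 - 12) - 7 ≡ 22. → (12, 22)
3P: (12, 22) + (2, 7). λ = (7 - 22)/(2 - 12) ≡ 8/13 mod 23. 13⁻¹ ≡ 16 (mod 23), so λ ≡ 13.
  x = λ² - 12 - 2 = 169 - 14 ≡ 17; y = λ·(12 - 17) - 22 ≡ 5. → (17, 5)
4P: (17, 5) + (2, 7). λ = (7 - 5)/(2 - 17) ≡ 2/8 mod 23. 8⁻¹ ≡ 3 (mod 23) since 8·3 = 24 ≡ 1, so λ ≡ 6.
  x = λ² - 17 - 2 = 36 - 19 ≡ 17; y = λ·(17 - 17) - 5 ≡ 18. → (17, 18)
5P: (17, 18) + (2, 7). λ = (7 - 18)/(2 - 17) ≡ 12/8 mod 23. 8⁻¹ ≡ 3 (mod 23), so λ ≡ 13.
  x = λ² - 17 - 2 = 169 - 19 ≡ 12; y = λ·(17 - 12) - 18 ≡ 1. → (12, 1)
6P: (12, 1) + (2, 7). λ = (7 - 1)/(2 - 12) ≡ 6/13 mod 23. 13⁻¹ ≡ 16 (mod 23), so λ ≡ 4.
  x = λ² - 12 - 2 = 16 - 14 ≡ 2; y = λ·(12 - 2) - 1 ≡ 16. → (2, 16)
7P: (2, 16) + (2, 7): same x and y₁ ≡ -y₂, so the sum is O.
7P = O, so the order is 7.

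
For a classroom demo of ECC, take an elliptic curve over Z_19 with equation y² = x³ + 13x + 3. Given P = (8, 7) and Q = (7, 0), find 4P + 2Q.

First 4P:
Double-and-add on 4 = (100)₂. Start with P = (8, 7) for the leading 1-bit.
double: tangent at (8, 7): λ = (3·8² + 13)/(2·7) ≡ 15/14. 14⁻¹ ≡ 15 (mod 19) since 14·15 = 210 ≡ 1, so λ ≡ 15·15 ≡ 16.
  x = λ² - 8 - 8 = 256 - 16 ≡ 12; y = λ·(8 - 12) - 7 ≡ 5. → (12, 5)
double: tangent at (12, 5): λ = (3·12² + 13)/(2·5) ≡ 8/10. 10⁻¹ ≡ 2 (mod 19) since 10·2 = 20 ≡ 1, so λ ≡ 8·2 ≡ 16.
  x = λ² - 12 - 12 = 256 - 24 ≡ 4; y = λ·(12 - 4) - 5 ≡ 9. → (4, 9)
4P = (4, 9).
Next 2Q:
Repeated addition: build up to 2Q.
2Q: (7, 0) + (7, 0): same x and y₁ ≡ -y₂, so the sum is 𝒪.
2Q = 𝒪.
Finally 4P + 2Q:
(4, 9) + 𝒪 = (4, 9) (identity).

(4, 9)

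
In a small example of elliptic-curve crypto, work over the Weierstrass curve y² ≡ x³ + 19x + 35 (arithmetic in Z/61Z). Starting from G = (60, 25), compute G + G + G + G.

(58, 45)

Double-and-add on 4 = (100)₂. Start with G = (60, 25) for the leading 1-bit.
double: tangent at (60, 25): λ = (3·60² + 19)/(2·25) ≡ 22/50. 50⁻¹ ≡ 11 (mod 61), so λ ≡ 22·11 ≡ 59.
  x = λ² - 60 - 60 = 3481 - 120 ≡ 6; y = λ·(60 - 6) - 25 ≡ 50. → (6, 50)
double: tangent at (6, 50): λ = (3·6² + 19)/(2·50) ≡ 5/39. 39⁻¹ ≡ 36 (mod 61), so λ ≡ 5·36 ≡ 58.
  x = λ² - 6 - 6 = 3364 - 12 ≡ 58; y = λ·(6 - 58) - 50 ≡ 45. → (58, 45)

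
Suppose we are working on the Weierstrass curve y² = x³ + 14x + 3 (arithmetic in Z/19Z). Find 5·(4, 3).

(4, 3)

Write P = (4, 3).
Double-and-add on 5 = (101)₂. Start with P = (4, 3) for the leading 1-bit.
double: tangent at (4, 3): λ = (3·4² + 14)/(2·3) ≡ 5/6. 6⁻¹ ≡ 16 (mod 19), so λ ≡ 5·16 ≡ 4.
  x = λ² - 4 - 4 = 16 - 8 ≡ 8; y = λ·(4 - 8) - 3 ≡ 0. → (8, 0)
double: (8, 0) + (8, 0): same x and y₁ ≡ -y₂, so the sum is the point at infinity.
add P: the point at infinity + (4, 3) = (4, 3) (identity).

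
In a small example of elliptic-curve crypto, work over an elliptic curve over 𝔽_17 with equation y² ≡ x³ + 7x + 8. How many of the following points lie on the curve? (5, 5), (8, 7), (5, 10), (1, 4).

(5, 5): 5² ≡ 8, rhs ≡ 15 → off.
(8, 7): 7² ≡ 15, rhs ≡ 15 → on.
(5, 10): 10² ≡ 15, rhs ≡ 15 → on.
(1, 4): 4² ≡ 16, rhs ≡ 16 → on.

3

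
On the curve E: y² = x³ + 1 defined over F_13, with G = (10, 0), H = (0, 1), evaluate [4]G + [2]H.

(0, 12)

First 4G:
Repeated addition: build up to 4G.
2G: (10, 0) + (10, 0): same x and y₁ ≡ -y₂, so the sum is O.
3G: O + (10, 0) = (10, 0) (identity).
4G: (10, 0) + (10, 0): same x and y₁ ≡ -y₂, so the sum is O.
4G = O.
Next 2H:
Repeated addition: build up to 2H.
2H: tangent at (0, 1): λ = (3·0² + 0)/(2·1) ≡ 0/2. 2⁻¹ ≡ 7 (mod 13), so λ ≡ 0·7 ≡ 0.
  x = λ² - 0 - 0 = 0 - 0 ≡ 0; y = λ·(0 - 0) - 1 ≡ 12. → (0, 12)
2H = (0, 12).
Finally 4G + 2H:
O + (0, 12) = (0, 12) (identity).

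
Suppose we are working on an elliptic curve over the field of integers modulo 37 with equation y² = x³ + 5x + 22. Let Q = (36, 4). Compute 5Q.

Repeated addition: build up to 5Q.
2Q: tangent at (36, 4): λ = (3·36² + 5)/(2·4) ≡ 8/8. 8⁻¹ ≡ 14 (mod 37), so λ ≡ 8·14 ≡ 1.
  x = λ² - 36 - 36 = 1 - 72 ≡ 3; y = λ·(36 - 3) - 4 ≡ 29. → (3, 29)
3Q: (3, 29) + (36, 4). λ = (4 - 29)/(36 - 3) ≡ 12/33 mod 37. 33⁻¹ ≡ 9 (mod 37), so λ ≡ 34.
  x = λ² - 3 - 36 = 1156 - 39 ≡ 7; y = λ·(3 - 7) - 29 ≡ 20. → (7, 20)
4Q: (7, 20) + (36, 4). λ = (4 - 20)/(36 - 7) ≡ 21/29 mod 37. 29⁻¹ ≡ 23 (mod 37) since 29·23 = 667 ≡ 1, so λ ≡ 2.
  x = λ² - 7 - 36 = 4 - 43 ≡ 35; y = λ·(7 - 35) - 20 ≡ 35. → (35, 35)
5Q: (35, 35) + (36, 4). λ = (4 - 35)/(36 - 35) ≡ 6/1 mod 37. 1⁻¹ ≡ 1 (mod 37), so λ ≡ 6.
  x = λ² - 35 - 36 = 36 - 71 ≡ 2; y = λ·(35 - 2) - 35 ≡ 15. → (2, 15)

(2, 15)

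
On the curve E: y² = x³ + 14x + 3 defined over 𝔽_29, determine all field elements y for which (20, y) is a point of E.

x³ + 14x + 3 = 8283 ≡ 18 (mod 29).
18 is a non-residue mod 29; no y exists.

none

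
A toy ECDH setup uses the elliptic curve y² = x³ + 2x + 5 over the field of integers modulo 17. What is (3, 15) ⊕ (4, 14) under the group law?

(3, 15) + (4, 14). λ = (14 - 15)/(4 - 3) ≡ 16/1 mod 17. 1⁻¹ ≡ 1 (mod 17), so λ ≡ 16.
  x = λ² - 3 - 4 = 256 - 7 ≡ 11; y = λ·(3 - 11) - 15 ≡ 10. → (11, 10)

(11, 10)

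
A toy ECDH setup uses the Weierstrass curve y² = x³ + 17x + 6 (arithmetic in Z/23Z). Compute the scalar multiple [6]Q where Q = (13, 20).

Double-and-add on 6 = (110)₂. Start with Q = (13, 20) for the leading 1-bit.
double: tangent at (13, 20): λ = (3·13² + 17)/(2·20) ≡ 18/17. 17⁻¹ ≡ 19 (mod 23), so λ ≡ 18·19 ≡ 20.
  x = λ² - 13 - 13 = 400 - 26 ≡ 6; y = λ·(13 - 6) - 20 ≡ 5. → (6, 5)
add Q: (6, 5) + (13, 20). λ = (20 - 5)/(13 - 6) ≡ 15/7 mod 23. 7⁻¹ ≡ 10 (mod 23), so λ ≡ 12.
  x = λ² - 6 - 13 = 144 - 19 ≡ 10; y = λ·(6 - 10) - 5 ≡ 16. → (10, 16)
double: tangent at (10, 16): λ = (3·10² + 17)/(2·16) ≡ 18/9. 9⁻¹ ≡ 18 (mod 23), so λ ≡ 18·18 ≡ 2.
  x = λ² - 10 - 10 = 4 - 20 ≡ 7; y = λ·(10 - 7) - 16 ≡ 13. → (7, 13)

(7, 13)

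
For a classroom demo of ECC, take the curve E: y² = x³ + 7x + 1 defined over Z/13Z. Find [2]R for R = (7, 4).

(8, 6)

tangent at (7, 4): λ = (3·7² + 7)/(2·4) ≡ 11/8. 8⁻¹ ≡ 5 (mod 13), so λ ≡ 11·5 ≡ 3.
  x = λ² - 7 - 7 = 9 - 14 ≡ 8; y = λ·(7 - 8) - 4 ≡ 6. → (8, 6)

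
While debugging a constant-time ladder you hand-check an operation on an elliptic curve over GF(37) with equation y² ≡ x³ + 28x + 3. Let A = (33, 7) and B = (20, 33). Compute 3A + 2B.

First 3A:
Repeated addition: build up to 3A.
2A: tangent at (33, 7): λ = (3·33² + 28)/(2·7) ≡ 2/14. 14⁻¹ ≡ 8 (mod 37) since 14·8 = 112 ≡ 1, so λ ≡ 2·8 ≡ 16.
  x = λ² - 33 - 33 = 256 - 66 ≡ 5; y = λ·(33 - 5) - 7 ≡ 34. → (5, 34)
3A: (5, 34) + (33, 7). λ = (7 - 34)/(33 - 5) ≡ 10/28 mod 37. 28⁻¹ ≡ 4 (mod 37), so λ ≡ 3.
  x = λ² - 5 - 33 = 9 - 38 ≡ 8; y = λ·(5 - 8) - 34 ≡ 31. → (8, 31)
3A = (8, 31).
Next 2B:
Repeated addition: build up to 2B.
2B: tangent at (20, 33): λ = (3·20² + 28)/(2·33) ≡ 7/29. 29⁻¹ ≡ 23 (mod 37) since 29·23 = 667 ≡ 1, so λ ≡ 7·23 ≡ 13.
  x = λ² - 20 - 20 = 169 - 40 ≡ 18; y = λ·(20 - 18) - 33 ≡ 30. → (18, 30)
2B = (18, 30).
Finally 3A + 2B:
(8, 31) + (18, 30). λ = (30 - 31)/(18 - 8) ≡ 36/10 mod 37. 10⁻¹ ≡ 26 (mod 37) since 10·26 = 260 ≡ 1, so λ ≡ 11.
  x = λ² - 8 - 18 = 121 - 26 ≡ 21; y = λ·(8 - 21) - 31 ≡ 11. → (21, 11)

(21, 11)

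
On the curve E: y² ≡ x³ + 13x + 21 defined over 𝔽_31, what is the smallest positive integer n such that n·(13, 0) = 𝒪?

2P: (13, 0) + (13, 0): same x and y₁ ≡ -y₂, so the sum is 𝒪.
2P = 𝒪, so the order is 2.

2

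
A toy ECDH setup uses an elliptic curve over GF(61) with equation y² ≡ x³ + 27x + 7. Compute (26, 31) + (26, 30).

O

The two points share x = 26 and their y-coordinates satisfy 31 + 30 ≡ 0 (mod 61), so they are inverses. Their sum is ∞.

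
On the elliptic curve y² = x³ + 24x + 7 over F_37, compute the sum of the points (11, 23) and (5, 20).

(11, 23) + (5, 20). λ = (20 - 23)/(5 - 11) ≡ 34/31 mod 37. 31⁻¹ ≡ 6 (mod 37) since 31·6 = 186 ≡ 1, so λ ≡ 19.
  x = λ² - 11 - 5 = 361 - 16 ≡ 12; y = λ·(11 - 12) - 23 ≡ 32. → (12, 32)

(12, 32)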